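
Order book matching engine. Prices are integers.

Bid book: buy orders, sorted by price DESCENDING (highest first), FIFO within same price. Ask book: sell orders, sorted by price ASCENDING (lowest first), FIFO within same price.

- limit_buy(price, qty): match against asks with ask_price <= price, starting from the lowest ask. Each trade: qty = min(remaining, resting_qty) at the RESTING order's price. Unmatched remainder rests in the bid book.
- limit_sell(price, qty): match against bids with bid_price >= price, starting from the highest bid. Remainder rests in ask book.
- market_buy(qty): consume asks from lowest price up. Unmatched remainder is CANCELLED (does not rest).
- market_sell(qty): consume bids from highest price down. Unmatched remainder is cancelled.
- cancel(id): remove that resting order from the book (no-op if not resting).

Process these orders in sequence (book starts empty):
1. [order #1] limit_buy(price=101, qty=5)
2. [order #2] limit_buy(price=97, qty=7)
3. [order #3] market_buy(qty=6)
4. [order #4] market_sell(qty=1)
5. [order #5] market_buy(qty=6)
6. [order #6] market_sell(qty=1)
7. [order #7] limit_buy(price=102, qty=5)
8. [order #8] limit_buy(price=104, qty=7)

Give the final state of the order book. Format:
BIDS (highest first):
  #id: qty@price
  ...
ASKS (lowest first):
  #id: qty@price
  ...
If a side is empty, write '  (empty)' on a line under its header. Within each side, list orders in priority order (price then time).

After op 1 [order #1] limit_buy(price=101, qty=5): fills=none; bids=[#1:5@101] asks=[-]
After op 2 [order #2] limit_buy(price=97, qty=7): fills=none; bids=[#1:5@101 #2:7@97] asks=[-]
After op 3 [order #3] market_buy(qty=6): fills=none; bids=[#1:5@101 #2:7@97] asks=[-]
After op 4 [order #4] market_sell(qty=1): fills=#1x#4:1@101; bids=[#1:4@101 #2:7@97] asks=[-]
After op 5 [order #5] market_buy(qty=6): fills=none; bids=[#1:4@101 #2:7@97] asks=[-]
After op 6 [order #6] market_sell(qty=1): fills=#1x#6:1@101; bids=[#1:3@101 #2:7@97] asks=[-]
After op 7 [order #7] limit_buy(price=102, qty=5): fills=none; bids=[#7:5@102 #1:3@101 #2:7@97] asks=[-]
After op 8 [order #8] limit_buy(price=104, qty=7): fills=none; bids=[#8:7@104 #7:5@102 #1:3@101 #2:7@97] asks=[-]

Answer: BIDS (highest first):
  #8: 7@104
  #7: 5@102
  #1: 3@101
  #2: 7@97
ASKS (lowest first):
  (empty)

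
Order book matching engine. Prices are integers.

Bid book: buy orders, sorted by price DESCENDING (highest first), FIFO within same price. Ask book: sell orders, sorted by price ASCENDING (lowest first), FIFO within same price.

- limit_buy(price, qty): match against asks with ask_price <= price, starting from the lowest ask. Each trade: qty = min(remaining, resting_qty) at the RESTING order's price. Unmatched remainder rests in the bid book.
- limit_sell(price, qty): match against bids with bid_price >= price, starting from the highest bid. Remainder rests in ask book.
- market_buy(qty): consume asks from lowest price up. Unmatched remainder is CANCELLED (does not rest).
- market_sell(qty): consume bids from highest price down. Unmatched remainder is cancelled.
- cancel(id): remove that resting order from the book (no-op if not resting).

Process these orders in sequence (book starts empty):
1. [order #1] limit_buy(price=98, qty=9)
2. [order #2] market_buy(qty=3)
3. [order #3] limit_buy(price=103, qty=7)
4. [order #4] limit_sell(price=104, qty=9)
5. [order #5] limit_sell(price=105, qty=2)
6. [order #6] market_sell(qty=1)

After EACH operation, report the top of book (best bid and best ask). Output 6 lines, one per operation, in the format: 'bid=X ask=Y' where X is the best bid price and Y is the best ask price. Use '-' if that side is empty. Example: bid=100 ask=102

After op 1 [order #1] limit_buy(price=98, qty=9): fills=none; bids=[#1:9@98] asks=[-]
After op 2 [order #2] market_buy(qty=3): fills=none; bids=[#1:9@98] asks=[-]
After op 3 [order #3] limit_buy(price=103, qty=7): fills=none; bids=[#3:7@103 #1:9@98] asks=[-]
After op 4 [order #4] limit_sell(price=104, qty=9): fills=none; bids=[#3:7@103 #1:9@98] asks=[#4:9@104]
After op 5 [order #5] limit_sell(price=105, qty=2): fills=none; bids=[#3:7@103 #1:9@98] asks=[#4:9@104 #5:2@105]
After op 6 [order #6] market_sell(qty=1): fills=#3x#6:1@103; bids=[#3:6@103 #1:9@98] asks=[#4:9@104 #5:2@105]

Answer: bid=98 ask=-
bid=98 ask=-
bid=103 ask=-
bid=103 ask=104
bid=103 ask=104
bid=103 ask=104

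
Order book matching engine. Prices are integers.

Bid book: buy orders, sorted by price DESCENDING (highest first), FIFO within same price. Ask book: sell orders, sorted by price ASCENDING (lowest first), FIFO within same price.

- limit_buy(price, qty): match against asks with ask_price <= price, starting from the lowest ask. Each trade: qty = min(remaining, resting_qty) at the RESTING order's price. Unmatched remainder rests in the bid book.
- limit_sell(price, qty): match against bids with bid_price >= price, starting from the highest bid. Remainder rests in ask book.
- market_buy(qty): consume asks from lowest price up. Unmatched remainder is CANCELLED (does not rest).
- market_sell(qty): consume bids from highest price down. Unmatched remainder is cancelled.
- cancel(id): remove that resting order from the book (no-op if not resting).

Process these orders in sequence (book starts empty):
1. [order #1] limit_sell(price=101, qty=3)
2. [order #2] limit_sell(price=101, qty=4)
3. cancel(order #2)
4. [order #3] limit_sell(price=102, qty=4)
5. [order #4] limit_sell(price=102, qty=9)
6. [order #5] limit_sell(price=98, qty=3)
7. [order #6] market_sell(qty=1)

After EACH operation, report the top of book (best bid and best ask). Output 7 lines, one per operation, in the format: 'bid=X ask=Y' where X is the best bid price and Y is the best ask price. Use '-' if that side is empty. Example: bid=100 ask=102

Answer: bid=- ask=101
bid=- ask=101
bid=- ask=101
bid=- ask=101
bid=- ask=101
bid=- ask=98
bid=- ask=98

Derivation:
After op 1 [order #1] limit_sell(price=101, qty=3): fills=none; bids=[-] asks=[#1:3@101]
After op 2 [order #2] limit_sell(price=101, qty=4): fills=none; bids=[-] asks=[#1:3@101 #2:4@101]
After op 3 cancel(order #2): fills=none; bids=[-] asks=[#1:3@101]
After op 4 [order #3] limit_sell(price=102, qty=4): fills=none; bids=[-] asks=[#1:3@101 #3:4@102]
After op 5 [order #4] limit_sell(price=102, qty=9): fills=none; bids=[-] asks=[#1:3@101 #3:4@102 #4:9@102]
After op 6 [order #5] limit_sell(price=98, qty=3): fills=none; bids=[-] asks=[#5:3@98 #1:3@101 #3:4@102 #4:9@102]
After op 7 [order #6] market_sell(qty=1): fills=none; bids=[-] asks=[#5:3@98 #1:3@101 #3:4@102 #4:9@102]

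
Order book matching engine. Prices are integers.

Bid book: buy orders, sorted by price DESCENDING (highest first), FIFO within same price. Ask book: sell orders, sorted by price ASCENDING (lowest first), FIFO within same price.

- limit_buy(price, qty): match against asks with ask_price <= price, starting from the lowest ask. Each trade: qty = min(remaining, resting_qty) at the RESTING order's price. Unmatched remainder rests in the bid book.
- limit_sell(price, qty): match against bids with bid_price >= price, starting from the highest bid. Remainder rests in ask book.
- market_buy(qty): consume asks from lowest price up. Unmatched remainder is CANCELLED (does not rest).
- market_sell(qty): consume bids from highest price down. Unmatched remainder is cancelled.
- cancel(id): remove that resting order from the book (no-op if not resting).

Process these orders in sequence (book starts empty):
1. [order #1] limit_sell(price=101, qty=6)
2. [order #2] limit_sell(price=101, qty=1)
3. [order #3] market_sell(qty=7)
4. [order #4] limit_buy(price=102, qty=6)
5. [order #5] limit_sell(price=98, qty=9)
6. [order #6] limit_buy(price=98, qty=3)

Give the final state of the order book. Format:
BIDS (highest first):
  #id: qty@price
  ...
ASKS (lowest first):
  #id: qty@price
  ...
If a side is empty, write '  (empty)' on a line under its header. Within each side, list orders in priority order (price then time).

Answer: BIDS (highest first):
  (empty)
ASKS (lowest first):
  #5: 6@98
  #2: 1@101

Derivation:
After op 1 [order #1] limit_sell(price=101, qty=6): fills=none; bids=[-] asks=[#1:6@101]
After op 2 [order #2] limit_sell(price=101, qty=1): fills=none; bids=[-] asks=[#1:6@101 #2:1@101]
After op 3 [order #3] market_sell(qty=7): fills=none; bids=[-] asks=[#1:6@101 #2:1@101]
After op 4 [order #4] limit_buy(price=102, qty=6): fills=#4x#1:6@101; bids=[-] asks=[#2:1@101]
After op 5 [order #5] limit_sell(price=98, qty=9): fills=none; bids=[-] asks=[#5:9@98 #2:1@101]
After op 6 [order #6] limit_buy(price=98, qty=3): fills=#6x#5:3@98; bids=[-] asks=[#5:6@98 #2:1@101]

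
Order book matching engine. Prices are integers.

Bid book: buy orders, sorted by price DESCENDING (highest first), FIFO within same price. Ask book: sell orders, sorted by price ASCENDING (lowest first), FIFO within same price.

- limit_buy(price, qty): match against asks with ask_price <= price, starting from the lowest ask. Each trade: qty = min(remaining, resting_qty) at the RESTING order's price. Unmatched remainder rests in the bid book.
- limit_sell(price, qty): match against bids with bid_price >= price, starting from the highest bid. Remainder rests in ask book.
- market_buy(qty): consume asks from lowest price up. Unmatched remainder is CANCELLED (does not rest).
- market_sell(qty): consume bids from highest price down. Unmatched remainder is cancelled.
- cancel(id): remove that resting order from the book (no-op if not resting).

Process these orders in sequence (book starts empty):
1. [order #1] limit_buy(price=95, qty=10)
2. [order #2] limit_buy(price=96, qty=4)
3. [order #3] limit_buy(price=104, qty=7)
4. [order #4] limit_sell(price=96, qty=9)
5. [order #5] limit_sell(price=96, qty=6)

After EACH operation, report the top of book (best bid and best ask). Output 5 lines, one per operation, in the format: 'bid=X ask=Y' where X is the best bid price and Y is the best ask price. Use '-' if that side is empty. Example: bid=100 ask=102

Answer: bid=95 ask=-
bid=96 ask=-
bid=104 ask=-
bid=96 ask=-
bid=95 ask=96

Derivation:
After op 1 [order #1] limit_buy(price=95, qty=10): fills=none; bids=[#1:10@95] asks=[-]
After op 2 [order #2] limit_buy(price=96, qty=4): fills=none; bids=[#2:4@96 #1:10@95] asks=[-]
After op 3 [order #3] limit_buy(price=104, qty=7): fills=none; bids=[#3:7@104 #2:4@96 #1:10@95] asks=[-]
After op 4 [order #4] limit_sell(price=96, qty=9): fills=#3x#4:7@104 #2x#4:2@96; bids=[#2:2@96 #1:10@95] asks=[-]
After op 5 [order #5] limit_sell(price=96, qty=6): fills=#2x#5:2@96; bids=[#1:10@95] asks=[#5:4@96]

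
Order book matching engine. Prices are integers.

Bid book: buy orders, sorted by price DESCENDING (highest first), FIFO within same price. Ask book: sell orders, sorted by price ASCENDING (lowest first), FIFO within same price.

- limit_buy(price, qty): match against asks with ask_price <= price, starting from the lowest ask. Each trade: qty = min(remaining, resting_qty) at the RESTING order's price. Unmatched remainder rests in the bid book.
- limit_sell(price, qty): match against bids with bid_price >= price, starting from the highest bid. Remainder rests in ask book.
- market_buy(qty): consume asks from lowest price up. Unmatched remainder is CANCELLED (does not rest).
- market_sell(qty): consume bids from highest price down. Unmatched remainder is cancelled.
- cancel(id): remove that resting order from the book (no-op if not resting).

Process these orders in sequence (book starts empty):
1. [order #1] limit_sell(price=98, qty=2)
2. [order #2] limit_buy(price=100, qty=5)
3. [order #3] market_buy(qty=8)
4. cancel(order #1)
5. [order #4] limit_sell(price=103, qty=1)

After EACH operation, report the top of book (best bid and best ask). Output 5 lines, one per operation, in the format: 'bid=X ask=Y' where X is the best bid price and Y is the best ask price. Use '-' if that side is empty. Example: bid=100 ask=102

After op 1 [order #1] limit_sell(price=98, qty=2): fills=none; bids=[-] asks=[#1:2@98]
After op 2 [order #2] limit_buy(price=100, qty=5): fills=#2x#1:2@98; bids=[#2:3@100] asks=[-]
After op 3 [order #3] market_buy(qty=8): fills=none; bids=[#2:3@100] asks=[-]
After op 4 cancel(order #1): fills=none; bids=[#2:3@100] asks=[-]
After op 5 [order #4] limit_sell(price=103, qty=1): fills=none; bids=[#2:3@100] asks=[#4:1@103]

Answer: bid=- ask=98
bid=100 ask=-
bid=100 ask=-
bid=100 ask=-
bid=100 ask=103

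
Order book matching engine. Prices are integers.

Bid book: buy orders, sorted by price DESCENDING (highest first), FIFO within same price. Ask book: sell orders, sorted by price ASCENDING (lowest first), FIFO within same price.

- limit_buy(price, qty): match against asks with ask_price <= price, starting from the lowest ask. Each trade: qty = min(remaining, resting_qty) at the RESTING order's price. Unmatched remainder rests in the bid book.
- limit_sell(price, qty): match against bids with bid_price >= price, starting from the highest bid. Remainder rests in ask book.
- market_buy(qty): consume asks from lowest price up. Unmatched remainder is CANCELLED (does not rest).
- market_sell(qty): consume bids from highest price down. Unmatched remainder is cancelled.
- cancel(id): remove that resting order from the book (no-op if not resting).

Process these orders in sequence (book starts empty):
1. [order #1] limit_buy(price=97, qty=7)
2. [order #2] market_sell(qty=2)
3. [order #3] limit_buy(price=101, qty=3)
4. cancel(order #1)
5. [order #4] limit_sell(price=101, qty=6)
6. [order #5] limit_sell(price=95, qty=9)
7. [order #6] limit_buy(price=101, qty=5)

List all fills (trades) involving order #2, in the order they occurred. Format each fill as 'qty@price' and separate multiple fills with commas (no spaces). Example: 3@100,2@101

Answer: 2@97

Derivation:
After op 1 [order #1] limit_buy(price=97, qty=7): fills=none; bids=[#1:7@97] asks=[-]
After op 2 [order #2] market_sell(qty=2): fills=#1x#2:2@97; bids=[#1:5@97] asks=[-]
After op 3 [order #3] limit_buy(price=101, qty=3): fills=none; bids=[#3:3@101 #1:5@97] asks=[-]
After op 4 cancel(order #1): fills=none; bids=[#3:3@101] asks=[-]
After op 5 [order #4] limit_sell(price=101, qty=6): fills=#3x#4:3@101; bids=[-] asks=[#4:3@101]
After op 6 [order #5] limit_sell(price=95, qty=9): fills=none; bids=[-] asks=[#5:9@95 #4:3@101]
After op 7 [order #6] limit_buy(price=101, qty=5): fills=#6x#5:5@95; bids=[-] asks=[#5:4@95 #4:3@101]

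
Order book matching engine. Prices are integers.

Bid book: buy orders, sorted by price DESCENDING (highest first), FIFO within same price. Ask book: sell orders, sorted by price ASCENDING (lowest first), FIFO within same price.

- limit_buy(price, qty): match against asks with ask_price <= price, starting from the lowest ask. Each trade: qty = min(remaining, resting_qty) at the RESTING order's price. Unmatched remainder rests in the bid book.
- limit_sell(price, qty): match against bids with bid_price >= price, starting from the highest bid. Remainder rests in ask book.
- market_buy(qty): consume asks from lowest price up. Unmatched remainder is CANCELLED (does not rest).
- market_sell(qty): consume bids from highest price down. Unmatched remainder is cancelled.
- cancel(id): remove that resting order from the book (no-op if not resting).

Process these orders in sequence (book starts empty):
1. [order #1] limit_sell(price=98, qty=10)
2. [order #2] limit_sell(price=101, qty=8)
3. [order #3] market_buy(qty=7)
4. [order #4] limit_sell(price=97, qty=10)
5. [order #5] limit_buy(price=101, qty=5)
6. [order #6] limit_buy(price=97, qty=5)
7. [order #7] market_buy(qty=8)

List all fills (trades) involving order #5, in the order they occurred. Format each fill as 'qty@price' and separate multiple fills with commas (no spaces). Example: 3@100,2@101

After op 1 [order #1] limit_sell(price=98, qty=10): fills=none; bids=[-] asks=[#1:10@98]
After op 2 [order #2] limit_sell(price=101, qty=8): fills=none; bids=[-] asks=[#1:10@98 #2:8@101]
After op 3 [order #3] market_buy(qty=7): fills=#3x#1:7@98; bids=[-] asks=[#1:3@98 #2:8@101]
After op 4 [order #4] limit_sell(price=97, qty=10): fills=none; bids=[-] asks=[#4:10@97 #1:3@98 #2:8@101]
After op 5 [order #5] limit_buy(price=101, qty=5): fills=#5x#4:5@97; bids=[-] asks=[#4:5@97 #1:3@98 #2:8@101]
After op 6 [order #6] limit_buy(price=97, qty=5): fills=#6x#4:5@97; bids=[-] asks=[#1:3@98 #2:8@101]
After op 7 [order #7] market_buy(qty=8): fills=#7x#1:3@98 #7x#2:5@101; bids=[-] asks=[#2:3@101]

Answer: 5@97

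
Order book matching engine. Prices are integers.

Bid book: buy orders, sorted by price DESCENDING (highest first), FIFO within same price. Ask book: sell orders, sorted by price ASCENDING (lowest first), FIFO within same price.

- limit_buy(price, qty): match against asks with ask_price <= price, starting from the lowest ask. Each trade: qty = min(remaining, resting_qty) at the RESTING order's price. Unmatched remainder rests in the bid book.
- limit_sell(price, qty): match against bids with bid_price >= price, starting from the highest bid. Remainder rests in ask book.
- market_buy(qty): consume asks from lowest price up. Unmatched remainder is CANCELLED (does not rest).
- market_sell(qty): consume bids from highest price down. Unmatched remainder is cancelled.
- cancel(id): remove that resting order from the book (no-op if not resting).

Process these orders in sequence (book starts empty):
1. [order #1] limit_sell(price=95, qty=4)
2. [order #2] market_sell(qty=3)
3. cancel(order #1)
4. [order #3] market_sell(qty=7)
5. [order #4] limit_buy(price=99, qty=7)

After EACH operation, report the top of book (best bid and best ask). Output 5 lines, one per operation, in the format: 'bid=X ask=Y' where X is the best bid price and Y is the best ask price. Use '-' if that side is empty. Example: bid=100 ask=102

After op 1 [order #1] limit_sell(price=95, qty=4): fills=none; bids=[-] asks=[#1:4@95]
After op 2 [order #2] market_sell(qty=3): fills=none; bids=[-] asks=[#1:4@95]
After op 3 cancel(order #1): fills=none; bids=[-] asks=[-]
After op 4 [order #3] market_sell(qty=7): fills=none; bids=[-] asks=[-]
After op 5 [order #4] limit_buy(price=99, qty=7): fills=none; bids=[#4:7@99] asks=[-]

Answer: bid=- ask=95
bid=- ask=95
bid=- ask=-
bid=- ask=-
bid=99 ask=-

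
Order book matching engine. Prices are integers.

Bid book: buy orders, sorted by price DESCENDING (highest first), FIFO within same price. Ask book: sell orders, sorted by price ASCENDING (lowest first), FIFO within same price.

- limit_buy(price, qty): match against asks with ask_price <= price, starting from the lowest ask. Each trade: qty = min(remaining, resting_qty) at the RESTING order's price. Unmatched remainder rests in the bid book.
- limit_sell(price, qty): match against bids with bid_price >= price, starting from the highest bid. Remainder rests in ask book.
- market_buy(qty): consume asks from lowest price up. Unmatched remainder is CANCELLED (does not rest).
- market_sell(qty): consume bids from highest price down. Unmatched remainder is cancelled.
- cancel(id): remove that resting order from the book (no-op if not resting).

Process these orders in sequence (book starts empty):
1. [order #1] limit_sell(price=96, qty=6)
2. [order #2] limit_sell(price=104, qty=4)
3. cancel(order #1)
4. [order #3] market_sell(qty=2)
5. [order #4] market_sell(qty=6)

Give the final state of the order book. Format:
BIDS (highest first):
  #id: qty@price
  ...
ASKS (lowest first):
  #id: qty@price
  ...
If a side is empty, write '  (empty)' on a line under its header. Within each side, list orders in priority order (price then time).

Answer: BIDS (highest first):
  (empty)
ASKS (lowest first):
  #2: 4@104

Derivation:
After op 1 [order #1] limit_sell(price=96, qty=6): fills=none; bids=[-] asks=[#1:6@96]
After op 2 [order #2] limit_sell(price=104, qty=4): fills=none; bids=[-] asks=[#1:6@96 #2:4@104]
After op 3 cancel(order #1): fills=none; bids=[-] asks=[#2:4@104]
After op 4 [order #3] market_sell(qty=2): fills=none; bids=[-] asks=[#2:4@104]
After op 5 [order #4] market_sell(qty=6): fills=none; bids=[-] asks=[#2:4@104]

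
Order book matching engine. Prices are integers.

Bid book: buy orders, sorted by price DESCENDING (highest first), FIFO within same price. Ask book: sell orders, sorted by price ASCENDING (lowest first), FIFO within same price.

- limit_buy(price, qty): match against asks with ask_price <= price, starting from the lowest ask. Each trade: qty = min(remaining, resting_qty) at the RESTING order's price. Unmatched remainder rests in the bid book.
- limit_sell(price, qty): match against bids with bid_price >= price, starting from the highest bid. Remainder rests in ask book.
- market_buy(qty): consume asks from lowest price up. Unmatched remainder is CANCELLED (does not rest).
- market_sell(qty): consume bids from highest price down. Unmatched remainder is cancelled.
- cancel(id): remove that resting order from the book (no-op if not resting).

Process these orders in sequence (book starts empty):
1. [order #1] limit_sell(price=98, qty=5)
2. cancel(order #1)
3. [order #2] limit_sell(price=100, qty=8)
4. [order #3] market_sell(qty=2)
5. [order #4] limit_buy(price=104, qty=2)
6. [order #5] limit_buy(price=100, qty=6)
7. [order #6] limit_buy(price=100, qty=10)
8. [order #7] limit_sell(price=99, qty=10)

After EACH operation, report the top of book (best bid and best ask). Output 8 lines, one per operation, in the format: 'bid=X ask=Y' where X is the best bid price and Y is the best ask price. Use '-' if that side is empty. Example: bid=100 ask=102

After op 1 [order #1] limit_sell(price=98, qty=5): fills=none; bids=[-] asks=[#1:5@98]
After op 2 cancel(order #1): fills=none; bids=[-] asks=[-]
After op 3 [order #2] limit_sell(price=100, qty=8): fills=none; bids=[-] asks=[#2:8@100]
After op 4 [order #3] market_sell(qty=2): fills=none; bids=[-] asks=[#2:8@100]
After op 5 [order #4] limit_buy(price=104, qty=2): fills=#4x#2:2@100; bids=[-] asks=[#2:6@100]
After op 6 [order #5] limit_buy(price=100, qty=6): fills=#5x#2:6@100; bids=[-] asks=[-]
After op 7 [order #6] limit_buy(price=100, qty=10): fills=none; bids=[#6:10@100] asks=[-]
After op 8 [order #7] limit_sell(price=99, qty=10): fills=#6x#7:10@100; bids=[-] asks=[-]

Answer: bid=- ask=98
bid=- ask=-
bid=- ask=100
bid=- ask=100
bid=- ask=100
bid=- ask=-
bid=100 ask=-
bid=- ask=-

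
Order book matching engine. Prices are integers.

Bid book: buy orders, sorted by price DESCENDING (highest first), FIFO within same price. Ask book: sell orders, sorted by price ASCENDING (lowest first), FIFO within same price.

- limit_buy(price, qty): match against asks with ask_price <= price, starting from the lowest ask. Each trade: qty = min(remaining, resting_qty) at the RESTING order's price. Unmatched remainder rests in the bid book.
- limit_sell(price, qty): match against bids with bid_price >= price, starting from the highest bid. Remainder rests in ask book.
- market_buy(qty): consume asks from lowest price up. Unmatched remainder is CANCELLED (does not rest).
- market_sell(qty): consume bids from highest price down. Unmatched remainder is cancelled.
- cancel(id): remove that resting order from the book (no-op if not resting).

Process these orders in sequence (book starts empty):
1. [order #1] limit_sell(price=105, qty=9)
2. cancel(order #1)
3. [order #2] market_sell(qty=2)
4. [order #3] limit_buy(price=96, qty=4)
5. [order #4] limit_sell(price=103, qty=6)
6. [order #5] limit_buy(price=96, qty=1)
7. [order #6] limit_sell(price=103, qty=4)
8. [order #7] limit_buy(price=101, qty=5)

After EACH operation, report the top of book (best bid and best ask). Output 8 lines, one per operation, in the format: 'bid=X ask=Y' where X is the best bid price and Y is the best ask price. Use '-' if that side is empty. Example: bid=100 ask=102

After op 1 [order #1] limit_sell(price=105, qty=9): fills=none; bids=[-] asks=[#1:9@105]
After op 2 cancel(order #1): fills=none; bids=[-] asks=[-]
After op 3 [order #2] market_sell(qty=2): fills=none; bids=[-] asks=[-]
After op 4 [order #3] limit_buy(price=96, qty=4): fills=none; bids=[#3:4@96] asks=[-]
After op 5 [order #4] limit_sell(price=103, qty=6): fills=none; bids=[#3:4@96] asks=[#4:6@103]
After op 6 [order #5] limit_buy(price=96, qty=1): fills=none; bids=[#3:4@96 #5:1@96] asks=[#4:6@103]
After op 7 [order #6] limit_sell(price=103, qty=4): fills=none; bids=[#3:4@96 #5:1@96] asks=[#4:6@103 #6:4@103]
After op 8 [order #7] limit_buy(price=101, qty=5): fills=none; bids=[#7:5@101 #3:4@96 #5:1@96] asks=[#4:6@103 #6:4@103]

Answer: bid=- ask=105
bid=- ask=-
bid=- ask=-
bid=96 ask=-
bid=96 ask=103
bid=96 ask=103
bid=96 ask=103
bid=101 ask=103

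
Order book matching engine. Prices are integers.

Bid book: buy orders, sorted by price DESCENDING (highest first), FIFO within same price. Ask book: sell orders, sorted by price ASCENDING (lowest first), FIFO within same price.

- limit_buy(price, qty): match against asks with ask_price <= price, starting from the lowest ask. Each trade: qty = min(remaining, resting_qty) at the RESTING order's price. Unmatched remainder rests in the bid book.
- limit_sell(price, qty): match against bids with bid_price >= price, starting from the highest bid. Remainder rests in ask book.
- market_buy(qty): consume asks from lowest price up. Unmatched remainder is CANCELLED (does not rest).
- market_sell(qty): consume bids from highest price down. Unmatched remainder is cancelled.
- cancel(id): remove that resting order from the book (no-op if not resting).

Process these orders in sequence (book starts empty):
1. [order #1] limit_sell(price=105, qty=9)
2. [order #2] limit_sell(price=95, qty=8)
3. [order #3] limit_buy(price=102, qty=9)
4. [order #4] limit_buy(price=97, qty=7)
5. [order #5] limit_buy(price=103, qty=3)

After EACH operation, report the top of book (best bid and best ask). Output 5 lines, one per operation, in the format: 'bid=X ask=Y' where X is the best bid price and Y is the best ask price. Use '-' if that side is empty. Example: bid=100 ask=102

Answer: bid=- ask=105
bid=- ask=95
bid=102 ask=105
bid=102 ask=105
bid=103 ask=105

Derivation:
After op 1 [order #1] limit_sell(price=105, qty=9): fills=none; bids=[-] asks=[#1:9@105]
After op 2 [order #2] limit_sell(price=95, qty=8): fills=none; bids=[-] asks=[#2:8@95 #1:9@105]
After op 3 [order #3] limit_buy(price=102, qty=9): fills=#3x#2:8@95; bids=[#3:1@102] asks=[#1:9@105]
After op 4 [order #4] limit_buy(price=97, qty=7): fills=none; bids=[#3:1@102 #4:7@97] asks=[#1:9@105]
After op 5 [order #5] limit_buy(price=103, qty=3): fills=none; bids=[#5:3@103 #3:1@102 #4:7@97] asks=[#1:9@105]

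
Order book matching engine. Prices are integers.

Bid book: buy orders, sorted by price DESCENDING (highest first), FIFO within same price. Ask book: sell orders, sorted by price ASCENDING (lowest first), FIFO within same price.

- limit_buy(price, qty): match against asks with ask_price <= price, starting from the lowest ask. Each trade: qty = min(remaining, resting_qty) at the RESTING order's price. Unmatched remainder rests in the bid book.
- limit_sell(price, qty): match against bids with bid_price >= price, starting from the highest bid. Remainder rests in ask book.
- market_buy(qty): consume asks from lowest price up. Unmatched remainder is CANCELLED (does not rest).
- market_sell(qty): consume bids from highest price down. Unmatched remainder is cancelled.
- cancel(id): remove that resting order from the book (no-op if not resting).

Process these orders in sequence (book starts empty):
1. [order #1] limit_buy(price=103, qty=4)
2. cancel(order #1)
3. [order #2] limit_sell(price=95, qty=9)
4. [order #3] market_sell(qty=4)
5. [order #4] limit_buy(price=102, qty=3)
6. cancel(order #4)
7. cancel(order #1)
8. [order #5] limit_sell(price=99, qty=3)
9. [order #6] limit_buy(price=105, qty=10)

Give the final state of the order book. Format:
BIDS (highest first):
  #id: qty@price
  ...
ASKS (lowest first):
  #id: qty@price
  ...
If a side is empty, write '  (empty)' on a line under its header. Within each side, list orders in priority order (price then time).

Answer: BIDS (highest first):
  #6: 1@105
ASKS (lowest first):
  (empty)

Derivation:
After op 1 [order #1] limit_buy(price=103, qty=4): fills=none; bids=[#1:4@103] asks=[-]
After op 2 cancel(order #1): fills=none; bids=[-] asks=[-]
After op 3 [order #2] limit_sell(price=95, qty=9): fills=none; bids=[-] asks=[#2:9@95]
After op 4 [order #3] market_sell(qty=4): fills=none; bids=[-] asks=[#2:9@95]
After op 5 [order #4] limit_buy(price=102, qty=3): fills=#4x#2:3@95; bids=[-] asks=[#2:6@95]
After op 6 cancel(order #4): fills=none; bids=[-] asks=[#2:6@95]
After op 7 cancel(order #1): fills=none; bids=[-] asks=[#2:6@95]
After op 8 [order #5] limit_sell(price=99, qty=3): fills=none; bids=[-] asks=[#2:6@95 #5:3@99]
After op 9 [order #6] limit_buy(price=105, qty=10): fills=#6x#2:6@95 #6x#5:3@99; bids=[#6:1@105] asks=[-]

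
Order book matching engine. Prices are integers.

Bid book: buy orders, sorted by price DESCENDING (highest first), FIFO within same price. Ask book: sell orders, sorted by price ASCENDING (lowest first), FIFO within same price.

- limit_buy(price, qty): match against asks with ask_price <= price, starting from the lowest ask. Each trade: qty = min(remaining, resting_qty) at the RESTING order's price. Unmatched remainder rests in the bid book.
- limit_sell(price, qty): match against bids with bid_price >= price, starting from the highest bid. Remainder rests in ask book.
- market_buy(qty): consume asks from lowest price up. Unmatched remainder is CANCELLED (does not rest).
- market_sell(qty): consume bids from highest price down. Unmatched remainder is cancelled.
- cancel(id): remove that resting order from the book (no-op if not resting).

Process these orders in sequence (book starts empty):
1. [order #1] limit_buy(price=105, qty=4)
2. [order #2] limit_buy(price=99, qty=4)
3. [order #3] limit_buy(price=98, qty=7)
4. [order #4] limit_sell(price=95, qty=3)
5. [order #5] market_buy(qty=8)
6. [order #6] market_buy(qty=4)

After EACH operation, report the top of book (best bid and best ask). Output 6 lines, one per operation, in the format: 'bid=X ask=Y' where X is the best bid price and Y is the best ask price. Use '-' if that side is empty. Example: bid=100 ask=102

After op 1 [order #1] limit_buy(price=105, qty=4): fills=none; bids=[#1:4@105] asks=[-]
After op 2 [order #2] limit_buy(price=99, qty=4): fills=none; bids=[#1:4@105 #2:4@99] asks=[-]
After op 3 [order #3] limit_buy(price=98, qty=7): fills=none; bids=[#1:4@105 #2:4@99 #3:7@98] asks=[-]
After op 4 [order #4] limit_sell(price=95, qty=3): fills=#1x#4:3@105; bids=[#1:1@105 #2:4@99 #3:7@98] asks=[-]
After op 5 [order #5] market_buy(qty=8): fills=none; bids=[#1:1@105 #2:4@99 #3:7@98] asks=[-]
After op 6 [order #6] market_buy(qty=4): fills=none; bids=[#1:1@105 #2:4@99 #3:7@98] asks=[-]

Answer: bid=105 ask=-
bid=105 ask=-
bid=105 ask=-
bid=105 ask=-
bid=105 ask=-
bid=105 ask=-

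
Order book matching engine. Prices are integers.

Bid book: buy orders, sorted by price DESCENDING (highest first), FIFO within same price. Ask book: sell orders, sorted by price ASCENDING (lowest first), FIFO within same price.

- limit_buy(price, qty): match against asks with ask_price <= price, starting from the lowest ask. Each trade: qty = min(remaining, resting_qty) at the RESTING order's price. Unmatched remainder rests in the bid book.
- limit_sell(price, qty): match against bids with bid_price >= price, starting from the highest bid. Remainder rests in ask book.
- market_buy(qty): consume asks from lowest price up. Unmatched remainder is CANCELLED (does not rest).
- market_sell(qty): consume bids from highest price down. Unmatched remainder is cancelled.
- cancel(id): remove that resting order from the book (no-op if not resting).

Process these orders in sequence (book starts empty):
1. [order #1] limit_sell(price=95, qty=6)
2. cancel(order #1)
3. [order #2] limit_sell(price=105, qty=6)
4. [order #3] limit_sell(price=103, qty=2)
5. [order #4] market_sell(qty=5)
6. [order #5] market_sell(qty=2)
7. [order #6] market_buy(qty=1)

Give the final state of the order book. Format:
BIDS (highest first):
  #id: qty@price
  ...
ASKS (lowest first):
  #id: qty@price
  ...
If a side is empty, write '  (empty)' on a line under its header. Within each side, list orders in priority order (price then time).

Answer: BIDS (highest first):
  (empty)
ASKS (lowest first):
  #3: 1@103
  #2: 6@105

Derivation:
After op 1 [order #1] limit_sell(price=95, qty=6): fills=none; bids=[-] asks=[#1:6@95]
After op 2 cancel(order #1): fills=none; bids=[-] asks=[-]
After op 3 [order #2] limit_sell(price=105, qty=6): fills=none; bids=[-] asks=[#2:6@105]
After op 4 [order #3] limit_sell(price=103, qty=2): fills=none; bids=[-] asks=[#3:2@103 #2:6@105]
After op 5 [order #4] market_sell(qty=5): fills=none; bids=[-] asks=[#3:2@103 #2:6@105]
After op 6 [order #5] market_sell(qty=2): fills=none; bids=[-] asks=[#3:2@103 #2:6@105]
After op 7 [order #6] market_buy(qty=1): fills=#6x#3:1@103; bids=[-] asks=[#3:1@103 #2:6@105]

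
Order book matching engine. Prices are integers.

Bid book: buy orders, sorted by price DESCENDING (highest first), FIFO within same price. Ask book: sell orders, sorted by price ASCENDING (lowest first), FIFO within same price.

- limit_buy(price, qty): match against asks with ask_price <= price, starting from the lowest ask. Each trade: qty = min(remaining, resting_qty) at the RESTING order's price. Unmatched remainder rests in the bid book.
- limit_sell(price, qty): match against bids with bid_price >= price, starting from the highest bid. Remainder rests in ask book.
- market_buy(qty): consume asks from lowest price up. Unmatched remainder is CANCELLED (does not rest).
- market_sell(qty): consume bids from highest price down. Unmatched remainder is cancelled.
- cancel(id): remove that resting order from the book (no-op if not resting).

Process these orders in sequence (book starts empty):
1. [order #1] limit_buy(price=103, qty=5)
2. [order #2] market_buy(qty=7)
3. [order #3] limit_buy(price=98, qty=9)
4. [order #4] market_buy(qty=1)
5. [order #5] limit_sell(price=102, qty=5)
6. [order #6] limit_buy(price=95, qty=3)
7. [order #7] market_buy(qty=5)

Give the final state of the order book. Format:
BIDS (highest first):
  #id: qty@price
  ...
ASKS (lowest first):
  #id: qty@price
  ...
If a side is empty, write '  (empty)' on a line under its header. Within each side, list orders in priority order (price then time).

Answer: BIDS (highest first):
  #3: 9@98
  #6: 3@95
ASKS (lowest first):
  (empty)

Derivation:
After op 1 [order #1] limit_buy(price=103, qty=5): fills=none; bids=[#1:5@103] asks=[-]
After op 2 [order #2] market_buy(qty=7): fills=none; bids=[#1:5@103] asks=[-]
After op 3 [order #3] limit_buy(price=98, qty=9): fills=none; bids=[#1:5@103 #3:9@98] asks=[-]
After op 4 [order #4] market_buy(qty=1): fills=none; bids=[#1:5@103 #3:9@98] asks=[-]
After op 5 [order #5] limit_sell(price=102, qty=5): fills=#1x#5:5@103; bids=[#3:9@98] asks=[-]
After op 6 [order #6] limit_buy(price=95, qty=3): fills=none; bids=[#3:9@98 #6:3@95] asks=[-]
After op 7 [order #7] market_buy(qty=5): fills=none; bids=[#3:9@98 #6:3@95] asks=[-]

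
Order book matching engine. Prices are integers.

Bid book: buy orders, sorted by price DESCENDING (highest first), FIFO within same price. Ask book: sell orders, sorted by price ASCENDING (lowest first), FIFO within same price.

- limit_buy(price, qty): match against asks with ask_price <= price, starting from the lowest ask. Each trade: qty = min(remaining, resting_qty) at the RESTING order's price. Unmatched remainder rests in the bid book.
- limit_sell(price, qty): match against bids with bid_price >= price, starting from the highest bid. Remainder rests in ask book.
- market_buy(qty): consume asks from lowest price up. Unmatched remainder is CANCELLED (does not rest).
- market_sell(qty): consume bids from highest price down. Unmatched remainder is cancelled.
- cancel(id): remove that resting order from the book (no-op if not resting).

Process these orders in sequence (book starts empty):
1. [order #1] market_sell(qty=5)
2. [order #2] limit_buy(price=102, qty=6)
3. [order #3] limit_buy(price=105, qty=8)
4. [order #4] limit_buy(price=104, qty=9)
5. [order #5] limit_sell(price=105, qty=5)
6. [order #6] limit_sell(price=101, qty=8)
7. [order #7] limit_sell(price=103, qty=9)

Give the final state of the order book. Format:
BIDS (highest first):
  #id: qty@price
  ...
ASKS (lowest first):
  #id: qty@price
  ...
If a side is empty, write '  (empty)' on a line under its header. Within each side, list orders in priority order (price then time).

After op 1 [order #1] market_sell(qty=5): fills=none; bids=[-] asks=[-]
After op 2 [order #2] limit_buy(price=102, qty=6): fills=none; bids=[#2:6@102] asks=[-]
After op 3 [order #3] limit_buy(price=105, qty=8): fills=none; bids=[#3:8@105 #2:6@102] asks=[-]
After op 4 [order #4] limit_buy(price=104, qty=9): fills=none; bids=[#3:8@105 #4:9@104 #2:6@102] asks=[-]
After op 5 [order #5] limit_sell(price=105, qty=5): fills=#3x#5:5@105; bids=[#3:3@105 #4:9@104 #2:6@102] asks=[-]
After op 6 [order #6] limit_sell(price=101, qty=8): fills=#3x#6:3@105 #4x#6:5@104; bids=[#4:4@104 #2:6@102] asks=[-]
After op 7 [order #7] limit_sell(price=103, qty=9): fills=#4x#7:4@104; bids=[#2:6@102] asks=[#7:5@103]

Answer: BIDS (highest first):
  #2: 6@102
ASKS (lowest first):
  #7: 5@103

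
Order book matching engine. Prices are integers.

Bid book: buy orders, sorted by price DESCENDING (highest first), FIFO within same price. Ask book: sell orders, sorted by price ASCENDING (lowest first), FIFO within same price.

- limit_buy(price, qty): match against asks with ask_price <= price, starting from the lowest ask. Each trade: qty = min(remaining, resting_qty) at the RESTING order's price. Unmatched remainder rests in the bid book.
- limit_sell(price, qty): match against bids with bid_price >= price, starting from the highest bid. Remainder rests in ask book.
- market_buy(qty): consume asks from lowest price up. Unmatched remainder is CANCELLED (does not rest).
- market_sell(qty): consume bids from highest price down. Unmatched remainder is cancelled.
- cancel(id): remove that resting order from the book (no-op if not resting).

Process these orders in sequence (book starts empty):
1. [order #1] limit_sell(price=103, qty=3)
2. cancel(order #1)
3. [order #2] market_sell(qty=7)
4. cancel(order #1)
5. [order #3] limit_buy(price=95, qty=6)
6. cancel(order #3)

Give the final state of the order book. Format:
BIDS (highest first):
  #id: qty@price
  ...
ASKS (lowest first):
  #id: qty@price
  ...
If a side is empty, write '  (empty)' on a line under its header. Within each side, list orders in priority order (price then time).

Answer: BIDS (highest first):
  (empty)
ASKS (lowest first):
  (empty)

Derivation:
After op 1 [order #1] limit_sell(price=103, qty=3): fills=none; bids=[-] asks=[#1:3@103]
After op 2 cancel(order #1): fills=none; bids=[-] asks=[-]
After op 3 [order #2] market_sell(qty=7): fills=none; bids=[-] asks=[-]
After op 4 cancel(order #1): fills=none; bids=[-] asks=[-]
After op 5 [order #3] limit_buy(price=95, qty=6): fills=none; bids=[#3:6@95] asks=[-]
After op 6 cancel(order #3): fills=none; bids=[-] asks=[-]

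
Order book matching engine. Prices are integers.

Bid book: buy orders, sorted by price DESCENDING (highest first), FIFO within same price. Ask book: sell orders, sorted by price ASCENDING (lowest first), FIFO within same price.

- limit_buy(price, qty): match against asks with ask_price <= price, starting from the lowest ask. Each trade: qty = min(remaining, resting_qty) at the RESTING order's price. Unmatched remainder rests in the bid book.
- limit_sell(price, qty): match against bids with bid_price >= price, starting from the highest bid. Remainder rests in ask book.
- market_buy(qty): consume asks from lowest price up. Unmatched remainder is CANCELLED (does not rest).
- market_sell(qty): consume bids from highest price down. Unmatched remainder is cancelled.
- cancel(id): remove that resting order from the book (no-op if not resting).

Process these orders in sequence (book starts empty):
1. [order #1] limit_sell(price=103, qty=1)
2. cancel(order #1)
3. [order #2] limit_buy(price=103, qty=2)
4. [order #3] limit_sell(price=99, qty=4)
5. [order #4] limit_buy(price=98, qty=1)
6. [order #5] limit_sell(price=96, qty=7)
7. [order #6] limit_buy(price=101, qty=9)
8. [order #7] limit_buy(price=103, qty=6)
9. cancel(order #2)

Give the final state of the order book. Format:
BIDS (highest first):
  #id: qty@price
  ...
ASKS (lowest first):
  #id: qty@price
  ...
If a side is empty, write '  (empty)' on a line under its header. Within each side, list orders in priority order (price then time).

After op 1 [order #1] limit_sell(price=103, qty=1): fills=none; bids=[-] asks=[#1:1@103]
After op 2 cancel(order #1): fills=none; bids=[-] asks=[-]
After op 3 [order #2] limit_buy(price=103, qty=2): fills=none; bids=[#2:2@103] asks=[-]
After op 4 [order #3] limit_sell(price=99, qty=4): fills=#2x#3:2@103; bids=[-] asks=[#3:2@99]
After op 5 [order #4] limit_buy(price=98, qty=1): fills=none; bids=[#4:1@98] asks=[#3:2@99]
After op 6 [order #5] limit_sell(price=96, qty=7): fills=#4x#5:1@98; bids=[-] asks=[#5:6@96 #3:2@99]
After op 7 [order #6] limit_buy(price=101, qty=9): fills=#6x#5:6@96 #6x#3:2@99; bids=[#6:1@101] asks=[-]
After op 8 [order #7] limit_buy(price=103, qty=6): fills=none; bids=[#7:6@103 #6:1@101] asks=[-]
After op 9 cancel(order #2): fills=none; bids=[#7:6@103 #6:1@101] asks=[-]

Answer: BIDS (highest first):
  #7: 6@103
  #6: 1@101
ASKS (lowest first):
  (empty)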